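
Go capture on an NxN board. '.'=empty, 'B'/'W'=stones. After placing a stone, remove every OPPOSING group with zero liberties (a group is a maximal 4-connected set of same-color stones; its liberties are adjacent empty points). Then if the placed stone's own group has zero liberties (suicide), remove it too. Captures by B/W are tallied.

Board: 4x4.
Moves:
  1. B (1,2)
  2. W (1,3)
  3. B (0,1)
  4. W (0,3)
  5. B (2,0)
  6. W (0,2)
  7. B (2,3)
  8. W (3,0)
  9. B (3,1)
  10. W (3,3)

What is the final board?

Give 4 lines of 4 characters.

Answer: .B..
..B.
B..B
.B.W

Derivation:
Move 1: B@(1,2) -> caps B=0 W=0
Move 2: W@(1,3) -> caps B=0 W=0
Move 3: B@(0,1) -> caps B=0 W=0
Move 4: W@(0,3) -> caps B=0 W=0
Move 5: B@(2,0) -> caps B=0 W=0
Move 6: W@(0,2) -> caps B=0 W=0
Move 7: B@(2,3) -> caps B=3 W=0
Move 8: W@(3,0) -> caps B=3 W=0
Move 9: B@(3,1) -> caps B=4 W=0
Move 10: W@(3,3) -> caps B=4 W=0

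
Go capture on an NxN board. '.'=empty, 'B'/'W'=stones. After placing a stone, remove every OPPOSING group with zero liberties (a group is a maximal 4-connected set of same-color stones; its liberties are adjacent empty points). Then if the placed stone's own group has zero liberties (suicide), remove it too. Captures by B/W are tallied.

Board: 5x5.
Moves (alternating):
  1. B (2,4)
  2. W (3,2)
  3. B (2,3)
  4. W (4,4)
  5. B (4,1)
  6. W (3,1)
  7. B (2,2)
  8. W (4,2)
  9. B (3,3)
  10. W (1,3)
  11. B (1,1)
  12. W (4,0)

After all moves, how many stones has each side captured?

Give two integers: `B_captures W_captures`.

Move 1: B@(2,4) -> caps B=0 W=0
Move 2: W@(3,2) -> caps B=0 W=0
Move 3: B@(2,3) -> caps B=0 W=0
Move 4: W@(4,4) -> caps B=0 W=0
Move 5: B@(4,1) -> caps B=0 W=0
Move 6: W@(3,1) -> caps B=0 W=0
Move 7: B@(2,2) -> caps B=0 W=0
Move 8: W@(4,2) -> caps B=0 W=0
Move 9: B@(3,3) -> caps B=0 W=0
Move 10: W@(1,3) -> caps B=0 W=0
Move 11: B@(1,1) -> caps B=0 W=0
Move 12: W@(4,0) -> caps B=0 W=1

Answer: 0 1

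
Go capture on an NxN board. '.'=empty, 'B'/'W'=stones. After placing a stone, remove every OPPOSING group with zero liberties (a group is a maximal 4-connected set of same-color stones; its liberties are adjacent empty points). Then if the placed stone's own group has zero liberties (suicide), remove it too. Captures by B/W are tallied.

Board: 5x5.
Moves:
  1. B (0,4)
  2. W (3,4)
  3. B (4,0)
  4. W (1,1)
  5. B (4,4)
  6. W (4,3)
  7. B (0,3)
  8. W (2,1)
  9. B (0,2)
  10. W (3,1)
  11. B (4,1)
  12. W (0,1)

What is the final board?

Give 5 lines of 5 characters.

Answer: .WBBB
.W...
.W...
.W..W
BB.W.

Derivation:
Move 1: B@(0,4) -> caps B=0 W=0
Move 2: W@(3,4) -> caps B=0 W=0
Move 3: B@(4,0) -> caps B=0 W=0
Move 4: W@(1,1) -> caps B=0 W=0
Move 5: B@(4,4) -> caps B=0 W=0
Move 6: W@(4,3) -> caps B=0 W=1
Move 7: B@(0,3) -> caps B=0 W=1
Move 8: W@(2,1) -> caps B=0 W=1
Move 9: B@(0,2) -> caps B=0 W=1
Move 10: W@(3,1) -> caps B=0 W=1
Move 11: B@(4,1) -> caps B=0 W=1
Move 12: W@(0,1) -> caps B=0 W=1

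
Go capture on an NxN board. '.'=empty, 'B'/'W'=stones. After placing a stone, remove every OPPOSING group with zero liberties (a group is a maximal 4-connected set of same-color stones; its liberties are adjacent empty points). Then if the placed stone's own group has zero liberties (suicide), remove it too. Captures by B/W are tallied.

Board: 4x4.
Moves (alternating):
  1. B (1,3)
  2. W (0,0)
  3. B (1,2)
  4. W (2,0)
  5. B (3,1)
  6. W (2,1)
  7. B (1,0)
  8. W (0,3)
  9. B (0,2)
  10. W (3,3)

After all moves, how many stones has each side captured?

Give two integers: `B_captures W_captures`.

Answer: 1 0

Derivation:
Move 1: B@(1,3) -> caps B=0 W=0
Move 2: W@(0,0) -> caps B=0 W=0
Move 3: B@(1,2) -> caps B=0 W=0
Move 4: W@(2,0) -> caps B=0 W=0
Move 5: B@(3,1) -> caps B=0 W=0
Move 6: W@(2,1) -> caps B=0 W=0
Move 7: B@(1,0) -> caps B=0 W=0
Move 8: W@(0,3) -> caps B=0 W=0
Move 9: B@(0,2) -> caps B=1 W=0
Move 10: W@(3,3) -> caps B=1 W=0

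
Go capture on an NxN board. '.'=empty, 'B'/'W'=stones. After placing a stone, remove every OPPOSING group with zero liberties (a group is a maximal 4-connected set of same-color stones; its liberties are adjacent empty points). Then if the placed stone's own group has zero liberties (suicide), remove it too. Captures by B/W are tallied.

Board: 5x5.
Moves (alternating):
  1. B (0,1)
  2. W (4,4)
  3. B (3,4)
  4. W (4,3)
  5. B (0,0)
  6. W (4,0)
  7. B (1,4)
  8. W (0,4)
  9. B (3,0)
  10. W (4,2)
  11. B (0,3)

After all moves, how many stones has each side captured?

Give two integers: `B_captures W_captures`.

Answer: 1 0

Derivation:
Move 1: B@(0,1) -> caps B=0 W=0
Move 2: W@(4,4) -> caps B=0 W=0
Move 3: B@(3,4) -> caps B=0 W=0
Move 4: W@(4,3) -> caps B=0 W=0
Move 5: B@(0,0) -> caps B=0 W=0
Move 6: W@(4,0) -> caps B=0 W=0
Move 7: B@(1,4) -> caps B=0 W=0
Move 8: W@(0,4) -> caps B=0 W=0
Move 9: B@(3,0) -> caps B=0 W=0
Move 10: W@(4,2) -> caps B=0 W=0
Move 11: B@(0,3) -> caps B=1 W=0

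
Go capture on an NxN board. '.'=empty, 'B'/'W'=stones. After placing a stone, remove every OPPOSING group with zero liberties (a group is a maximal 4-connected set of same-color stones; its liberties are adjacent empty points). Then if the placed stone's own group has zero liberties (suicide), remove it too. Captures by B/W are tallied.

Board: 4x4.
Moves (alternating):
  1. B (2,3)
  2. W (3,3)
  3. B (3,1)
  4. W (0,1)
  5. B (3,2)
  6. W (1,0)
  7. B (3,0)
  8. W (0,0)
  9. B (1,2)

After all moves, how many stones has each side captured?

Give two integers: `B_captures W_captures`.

Answer: 1 0

Derivation:
Move 1: B@(2,3) -> caps B=0 W=0
Move 2: W@(3,3) -> caps B=0 W=0
Move 3: B@(3,1) -> caps B=0 W=0
Move 4: W@(0,1) -> caps B=0 W=0
Move 5: B@(3,2) -> caps B=1 W=0
Move 6: W@(1,0) -> caps B=1 W=0
Move 7: B@(3,0) -> caps B=1 W=0
Move 8: W@(0,0) -> caps B=1 W=0
Move 9: B@(1,2) -> caps B=1 W=0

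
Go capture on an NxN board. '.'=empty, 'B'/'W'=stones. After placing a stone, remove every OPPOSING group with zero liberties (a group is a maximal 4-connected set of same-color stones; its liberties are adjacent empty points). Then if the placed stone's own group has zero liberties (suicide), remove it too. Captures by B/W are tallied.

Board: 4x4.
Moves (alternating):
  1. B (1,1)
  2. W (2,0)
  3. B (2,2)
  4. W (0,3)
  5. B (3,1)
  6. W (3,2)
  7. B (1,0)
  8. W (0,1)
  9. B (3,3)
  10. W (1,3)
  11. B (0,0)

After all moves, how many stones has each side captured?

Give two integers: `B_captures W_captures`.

Move 1: B@(1,1) -> caps B=0 W=0
Move 2: W@(2,0) -> caps B=0 W=0
Move 3: B@(2,2) -> caps B=0 W=0
Move 4: W@(0,3) -> caps B=0 W=0
Move 5: B@(3,1) -> caps B=0 W=0
Move 6: W@(3,2) -> caps B=0 W=0
Move 7: B@(1,0) -> caps B=0 W=0
Move 8: W@(0,1) -> caps B=0 W=0
Move 9: B@(3,3) -> caps B=1 W=0
Move 10: W@(1,3) -> caps B=1 W=0
Move 11: B@(0,0) -> caps B=1 W=0

Answer: 1 0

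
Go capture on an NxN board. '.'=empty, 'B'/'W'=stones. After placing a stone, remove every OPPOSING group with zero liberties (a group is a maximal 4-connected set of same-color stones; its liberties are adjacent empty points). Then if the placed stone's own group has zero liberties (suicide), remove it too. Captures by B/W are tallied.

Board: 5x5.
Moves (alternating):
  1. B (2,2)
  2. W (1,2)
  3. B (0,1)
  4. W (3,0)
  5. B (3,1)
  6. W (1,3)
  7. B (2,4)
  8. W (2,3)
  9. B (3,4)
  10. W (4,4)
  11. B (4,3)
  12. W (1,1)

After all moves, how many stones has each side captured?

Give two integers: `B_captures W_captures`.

Move 1: B@(2,2) -> caps B=0 W=0
Move 2: W@(1,2) -> caps B=0 W=0
Move 3: B@(0,1) -> caps B=0 W=0
Move 4: W@(3,0) -> caps B=0 W=0
Move 5: B@(3,1) -> caps B=0 W=0
Move 6: W@(1,3) -> caps B=0 W=0
Move 7: B@(2,4) -> caps B=0 W=0
Move 8: W@(2,3) -> caps B=0 W=0
Move 9: B@(3,4) -> caps B=0 W=0
Move 10: W@(4,4) -> caps B=0 W=0
Move 11: B@(4,3) -> caps B=1 W=0
Move 12: W@(1,1) -> caps B=1 W=0

Answer: 1 0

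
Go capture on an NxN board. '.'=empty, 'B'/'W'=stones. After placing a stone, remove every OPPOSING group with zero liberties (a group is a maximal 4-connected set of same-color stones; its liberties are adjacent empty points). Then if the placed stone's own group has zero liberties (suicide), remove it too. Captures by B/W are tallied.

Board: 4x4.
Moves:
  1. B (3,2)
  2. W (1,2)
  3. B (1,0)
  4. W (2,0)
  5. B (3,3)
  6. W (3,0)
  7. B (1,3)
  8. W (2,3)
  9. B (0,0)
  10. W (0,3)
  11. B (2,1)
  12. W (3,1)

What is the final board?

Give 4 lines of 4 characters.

Move 1: B@(3,2) -> caps B=0 W=0
Move 2: W@(1,2) -> caps B=0 W=0
Move 3: B@(1,0) -> caps B=0 W=0
Move 4: W@(2,0) -> caps B=0 W=0
Move 5: B@(3,3) -> caps B=0 W=0
Move 6: W@(3,0) -> caps B=0 W=0
Move 7: B@(1,3) -> caps B=0 W=0
Move 8: W@(2,3) -> caps B=0 W=0
Move 9: B@(0,0) -> caps B=0 W=0
Move 10: W@(0,3) -> caps B=0 W=1
Move 11: B@(2,1) -> caps B=0 W=1
Move 12: W@(3,1) -> caps B=0 W=1

Answer: B..W
B.W.
.B.W
..BB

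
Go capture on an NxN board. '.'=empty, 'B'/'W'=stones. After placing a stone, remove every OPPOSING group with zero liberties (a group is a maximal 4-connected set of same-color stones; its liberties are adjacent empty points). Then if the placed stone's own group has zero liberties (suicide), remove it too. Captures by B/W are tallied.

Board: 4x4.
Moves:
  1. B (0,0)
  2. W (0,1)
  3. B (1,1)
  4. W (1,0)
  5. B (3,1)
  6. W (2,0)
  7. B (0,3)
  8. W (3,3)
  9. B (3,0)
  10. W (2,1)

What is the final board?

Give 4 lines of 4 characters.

Answer: .W.B
WB..
WW..
BB.W

Derivation:
Move 1: B@(0,0) -> caps B=0 W=0
Move 2: W@(0,1) -> caps B=0 W=0
Move 3: B@(1,1) -> caps B=0 W=0
Move 4: W@(1,0) -> caps B=0 W=1
Move 5: B@(3,1) -> caps B=0 W=1
Move 6: W@(2,0) -> caps B=0 W=1
Move 7: B@(0,3) -> caps B=0 W=1
Move 8: W@(3,3) -> caps B=0 W=1
Move 9: B@(3,0) -> caps B=0 W=1
Move 10: W@(2,1) -> caps B=0 W=1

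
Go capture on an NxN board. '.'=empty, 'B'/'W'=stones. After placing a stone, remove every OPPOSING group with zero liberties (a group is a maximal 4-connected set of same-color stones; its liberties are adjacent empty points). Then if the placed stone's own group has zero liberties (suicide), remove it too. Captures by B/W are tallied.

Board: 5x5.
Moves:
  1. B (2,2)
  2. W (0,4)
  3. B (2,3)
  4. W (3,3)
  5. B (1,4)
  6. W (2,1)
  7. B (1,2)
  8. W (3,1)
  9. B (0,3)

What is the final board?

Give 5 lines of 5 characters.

Move 1: B@(2,2) -> caps B=0 W=0
Move 2: W@(0,4) -> caps B=0 W=0
Move 3: B@(2,3) -> caps B=0 W=0
Move 4: W@(3,3) -> caps B=0 W=0
Move 5: B@(1,4) -> caps B=0 W=0
Move 6: W@(2,1) -> caps B=0 W=0
Move 7: B@(1,2) -> caps B=0 W=0
Move 8: W@(3,1) -> caps B=0 W=0
Move 9: B@(0,3) -> caps B=1 W=0

Answer: ...B.
..B.B
.WBB.
.W.W.
.....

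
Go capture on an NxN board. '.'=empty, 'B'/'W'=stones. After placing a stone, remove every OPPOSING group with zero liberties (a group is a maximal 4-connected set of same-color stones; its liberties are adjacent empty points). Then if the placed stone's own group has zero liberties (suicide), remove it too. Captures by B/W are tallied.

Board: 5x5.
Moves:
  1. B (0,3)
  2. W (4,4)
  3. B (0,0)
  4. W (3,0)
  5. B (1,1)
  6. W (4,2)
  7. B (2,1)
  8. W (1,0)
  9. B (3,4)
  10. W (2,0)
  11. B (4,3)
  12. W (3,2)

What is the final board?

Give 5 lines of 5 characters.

Move 1: B@(0,3) -> caps B=0 W=0
Move 2: W@(4,4) -> caps B=0 W=0
Move 3: B@(0,0) -> caps B=0 W=0
Move 4: W@(3,0) -> caps B=0 W=0
Move 5: B@(1,1) -> caps B=0 W=0
Move 6: W@(4,2) -> caps B=0 W=0
Move 7: B@(2,1) -> caps B=0 W=0
Move 8: W@(1,0) -> caps B=0 W=0
Move 9: B@(3,4) -> caps B=0 W=0
Move 10: W@(2,0) -> caps B=0 W=0
Move 11: B@(4,3) -> caps B=1 W=0
Move 12: W@(3,2) -> caps B=1 W=0

Answer: B..B.
WB...
WB...
W.W.B
..WB.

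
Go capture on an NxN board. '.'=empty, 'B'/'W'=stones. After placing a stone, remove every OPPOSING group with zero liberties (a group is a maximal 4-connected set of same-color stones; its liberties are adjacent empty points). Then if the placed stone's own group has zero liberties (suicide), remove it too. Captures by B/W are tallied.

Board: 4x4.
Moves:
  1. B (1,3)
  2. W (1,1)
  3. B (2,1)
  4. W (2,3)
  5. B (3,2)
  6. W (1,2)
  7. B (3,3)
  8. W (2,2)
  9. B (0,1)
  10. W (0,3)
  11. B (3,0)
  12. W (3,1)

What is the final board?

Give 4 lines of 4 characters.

Answer: .B.W
.WW.
.BWW
BW..

Derivation:
Move 1: B@(1,3) -> caps B=0 W=0
Move 2: W@(1,1) -> caps B=0 W=0
Move 3: B@(2,1) -> caps B=0 W=0
Move 4: W@(2,3) -> caps B=0 W=0
Move 5: B@(3,2) -> caps B=0 W=0
Move 6: W@(1,2) -> caps B=0 W=0
Move 7: B@(3,3) -> caps B=0 W=0
Move 8: W@(2,2) -> caps B=0 W=0
Move 9: B@(0,1) -> caps B=0 W=0
Move 10: W@(0,3) -> caps B=0 W=1
Move 11: B@(3,0) -> caps B=0 W=1
Move 12: W@(3,1) -> caps B=0 W=3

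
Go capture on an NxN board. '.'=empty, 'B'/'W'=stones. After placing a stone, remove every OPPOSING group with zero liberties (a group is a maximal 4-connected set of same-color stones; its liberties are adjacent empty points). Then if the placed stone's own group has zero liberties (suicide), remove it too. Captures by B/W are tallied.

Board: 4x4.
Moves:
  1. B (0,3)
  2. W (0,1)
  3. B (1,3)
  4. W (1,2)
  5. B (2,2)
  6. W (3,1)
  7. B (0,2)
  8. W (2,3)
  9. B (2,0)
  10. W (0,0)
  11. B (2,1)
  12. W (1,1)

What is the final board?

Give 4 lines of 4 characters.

Answer: WW..
.WW.
BBBW
.W..

Derivation:
Move 1: B@(0,3) -> caps B=0 W=0
Move 2: W@(0,1) -> caps B=0 W=0
Move 3: B@(1,3) -> caps B=0 W=0
Move 4: W@(1,2) -> caps B=0 W=0
Move 5: B@(2,2) -> caps B=0 W=0
Move 6: W@(3,1) -> caps B=0 W=0
Move 7: B@(0,2) -> caps B=0 W=0
Move 8: W@(2,3) -> caps B=0 W=3
Move 9: B@(2,0) -> caps B=0 W=3
Move 10: W@(0,0) -> caps B=0 W=3
Move 11: B@(2,1) -> caps B=0 W=3
Move 12: W@(1,1) -> caps B=0 W=3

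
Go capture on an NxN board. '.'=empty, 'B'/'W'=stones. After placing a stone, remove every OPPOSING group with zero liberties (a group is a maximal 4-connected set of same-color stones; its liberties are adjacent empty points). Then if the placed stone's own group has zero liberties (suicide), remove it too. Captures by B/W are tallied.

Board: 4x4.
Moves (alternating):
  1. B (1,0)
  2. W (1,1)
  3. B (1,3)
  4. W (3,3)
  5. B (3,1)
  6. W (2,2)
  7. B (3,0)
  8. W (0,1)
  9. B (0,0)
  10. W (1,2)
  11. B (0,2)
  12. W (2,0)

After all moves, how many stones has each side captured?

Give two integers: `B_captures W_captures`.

Move 1: B@(1,0) -> caps B=0 W=0
Move 2: W@(1,1) -> caps B=0 W=0
Move 3: B@(1,3) -> caps B=0 W=0
Move 4: W@(3,3) -> caps B=0 W=0
Move 5: B@(3,1) -> caps B=0 W=0
Move 6: W@(2,2) -> caps B=0 W=0
Move 7: B@(3,0) -> caps B=0 W=0
Move 8: W@(0,1) -> caps B=0 W=0
Move 9: B@(0,0) -> caps B=0 W=0
Move 10: W@(1,2) -> caps B=0 W=0
Move 11: B@(0,2) -> caps B=0 W=0
Move 12: W@(2,0) -> caps B=0 W=2

Answer: 0 2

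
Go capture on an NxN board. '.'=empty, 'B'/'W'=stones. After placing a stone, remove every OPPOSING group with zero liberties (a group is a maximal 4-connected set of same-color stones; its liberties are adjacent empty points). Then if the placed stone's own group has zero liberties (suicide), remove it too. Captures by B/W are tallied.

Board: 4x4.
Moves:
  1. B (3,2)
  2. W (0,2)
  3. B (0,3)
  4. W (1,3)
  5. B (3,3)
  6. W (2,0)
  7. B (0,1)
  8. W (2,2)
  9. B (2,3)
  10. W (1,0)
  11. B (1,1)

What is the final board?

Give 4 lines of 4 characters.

Move 1: B@(3,2) -> caps B=0 W=0
Move 2: W@(0,2) -> caps B=0 W=0
Move 3: B@(0,3) -> caps B=0 W=0
Move 4: W@(1,3) -> caps B=0 W=1
Move 5: B@(3,3) -> caps B=0 W=1
Move 6: W@(2,0) -> caps B=0 W=1
Move 7: B@(0,1) -> caps B=0 W=1
Move 8: W@(2,2) -> caps B=0 W=1
Move 9: B@(2,3) -> caps B=0 W=1
Move 10: W@(1,0) -> caps B=0 W=1
Move 11: B@(1,1) -> caps B=0 W=1

Answer: .BW.
WB.W
W.WB
..BB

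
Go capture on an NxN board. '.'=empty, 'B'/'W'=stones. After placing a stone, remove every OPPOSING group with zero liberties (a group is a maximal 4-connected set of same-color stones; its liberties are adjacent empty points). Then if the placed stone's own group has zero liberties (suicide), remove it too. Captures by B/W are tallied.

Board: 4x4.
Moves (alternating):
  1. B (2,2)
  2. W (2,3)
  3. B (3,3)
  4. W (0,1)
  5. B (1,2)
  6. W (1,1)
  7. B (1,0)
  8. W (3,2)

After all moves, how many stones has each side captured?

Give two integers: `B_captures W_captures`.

Move 1: B@(2,2) -> caps B=0 W=0
Move 2: W@(2,3) -> caps B=0 W=0
Move 3: B@(3,3) -> caps B=0 W=0
Move 4: W@(0,1) -> caps B=0 W=0
Move 5: B@(1,2) -> caps B=0 W=0
Move 6: W@(1,1) -> caps B=0 W=0
Move 7: B@(1,0) -> caps B=0 W=0
Move 8: W@(3,2) -> caps B=0 W=1

Answer: 0 1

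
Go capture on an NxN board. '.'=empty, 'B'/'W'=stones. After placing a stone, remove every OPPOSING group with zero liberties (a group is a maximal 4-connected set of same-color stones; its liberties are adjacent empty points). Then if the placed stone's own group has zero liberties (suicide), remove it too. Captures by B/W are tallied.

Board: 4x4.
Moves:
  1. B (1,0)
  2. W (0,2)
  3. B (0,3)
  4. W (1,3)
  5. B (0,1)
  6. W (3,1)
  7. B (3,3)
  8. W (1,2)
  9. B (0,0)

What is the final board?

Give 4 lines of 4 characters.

Answer: BBW.
B.WW
....
.W.B

Derivation:
Move 1: B@(1,0) -> caps B=0 W=0
Move 2: W@(0,2) -> caps B=0 W=0
Move 3: B@(0,3) -> caps B=0 W=0
Move 4: W@(1,3) -> caps B=0 W=1
Move 5: B@(0,1) -> caps B=0 W=1
Move 6: W@(3,1) -> caps B=0 W=1
Move 7: B@(3,3) -> caps B=0 W=1
Move 8: W@(1,2) -> caps B=0 W=1
Move 9: B@(0,0) -> caps B=0 W=1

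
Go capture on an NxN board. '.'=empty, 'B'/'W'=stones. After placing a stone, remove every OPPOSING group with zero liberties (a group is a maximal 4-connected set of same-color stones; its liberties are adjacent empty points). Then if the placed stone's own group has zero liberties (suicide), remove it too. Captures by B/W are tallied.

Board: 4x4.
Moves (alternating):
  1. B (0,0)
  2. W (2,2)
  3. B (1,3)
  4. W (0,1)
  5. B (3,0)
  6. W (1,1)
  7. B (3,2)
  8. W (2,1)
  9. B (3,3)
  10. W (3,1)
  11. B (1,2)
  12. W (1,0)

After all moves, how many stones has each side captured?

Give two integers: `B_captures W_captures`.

Answer: 0 1

Derivation:
Move 1: B@(0,0) -> caps B=0 W=0
Move 2: W@(2,2) -> caps B=0 W=0
Move 3: B@(1,3) -> caps B=0 W=0
Move 4: W@(0,1) -> caps B=0 W=0
Move 5: B@(3,0) -> caps B=0 W=0
Move 6: W@(1,1) -> caps B=0 W=0
Move 7: B@(3,2) -> caps B=0 W=0
Move 8: W@(2,1) -> caps B=0 W=0
Move 9: B@(3,3) -> caps B=0 W=0
Move 10: W@(3,1) -> caps B=0 W=0
Move 11: B@(1,2) -> caps B=0 W=0
Move 12: W@(1,0) -> caps B=0 W=1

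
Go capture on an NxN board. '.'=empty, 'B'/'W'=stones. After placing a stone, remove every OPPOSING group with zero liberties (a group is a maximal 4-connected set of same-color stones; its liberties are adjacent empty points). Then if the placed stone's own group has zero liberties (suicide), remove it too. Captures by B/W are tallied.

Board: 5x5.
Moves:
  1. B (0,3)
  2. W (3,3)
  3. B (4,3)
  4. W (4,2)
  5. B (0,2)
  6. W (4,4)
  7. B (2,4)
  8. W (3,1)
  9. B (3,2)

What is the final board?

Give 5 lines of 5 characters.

Answer: ..BB.
.....
....B
.WBW.
..W.W

Derivation:
Move 1: B@(0,3) -> caps B=0 W=0
Move 2: W@(3,3) -> caps B=0 W=0
Move 3: B@(4,3) -> caps B=0 W=0
Move 4: W@(4,2) -> caps B=0 W=0
Move 5: B@(0,2) -> caps B=0 W=0
Move 6: W@(4,4) -> caps B=0 W=1
Move 7: B@(2,4) -> caps B=0 W=1
Move 8: W@(3,1) -> caps B=0 W=1
Move 9: B@(3,2) -> caps B=0 W=1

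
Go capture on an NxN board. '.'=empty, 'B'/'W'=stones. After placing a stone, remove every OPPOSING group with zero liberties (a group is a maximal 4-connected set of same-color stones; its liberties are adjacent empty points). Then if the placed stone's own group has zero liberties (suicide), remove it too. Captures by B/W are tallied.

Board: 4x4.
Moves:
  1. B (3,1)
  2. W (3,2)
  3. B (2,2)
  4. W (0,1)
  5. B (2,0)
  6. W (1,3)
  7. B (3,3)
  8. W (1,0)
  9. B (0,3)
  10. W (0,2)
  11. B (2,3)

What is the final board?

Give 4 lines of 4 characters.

Answer: .WW.
W..W
B.BB
.B.B

Derivation:
Move 1: B@(3,1) -> caps B=0 W=0
Move 2: W@(3,2) -> caps B=0 W=0
Move 3: B@(2,2) -> caps B=0 W=0
Move 4: W@(0,1) -> caps B=0 W=0
Move 5: B@(2,0) -> caps B=0 W=0
Move 6: W@(1,3) -> caps B=0 W=0
Move 7: B@(3,3) -> caps B=1 W=0
Move 8: W@(1,0) -> caps B=1 W=0
Move 9: B@(0,3) -> caps B=1 W=0
Move 10: W@(0,2) -> caps B=1 W=1
Move 11: B@(2,3) -> caps B=1 W=1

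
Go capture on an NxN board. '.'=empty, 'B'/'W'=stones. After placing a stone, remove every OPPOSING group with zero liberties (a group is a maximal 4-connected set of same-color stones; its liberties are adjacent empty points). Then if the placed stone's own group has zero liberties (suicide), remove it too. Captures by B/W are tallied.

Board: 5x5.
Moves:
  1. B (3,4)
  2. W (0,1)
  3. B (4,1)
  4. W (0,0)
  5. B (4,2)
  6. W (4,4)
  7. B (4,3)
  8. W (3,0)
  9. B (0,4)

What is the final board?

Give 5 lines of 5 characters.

Answer: WW..B
.....
.....
W...B
.BBB.

Derivation:
Move 1: B@(3,4) -> caps B=0 W=0
Move 2: W@(0,1) -> caps B=0 W=0
Move 3: B@(4,1) -> caps B=0 W=0
Move 4: W@(0,0) -> caps B=0 W=0
Move 5: B@(4,2) -> caps B=0 W=0
Move 6: W@(4,4) -> caps B=0 W=0
Move 7: B@(4,3) -> caps B=1 W=0
Move 8: W@(3,0) -> caps B=1 W=0
Move 9: B@(0,4) -> caps B=1 W=0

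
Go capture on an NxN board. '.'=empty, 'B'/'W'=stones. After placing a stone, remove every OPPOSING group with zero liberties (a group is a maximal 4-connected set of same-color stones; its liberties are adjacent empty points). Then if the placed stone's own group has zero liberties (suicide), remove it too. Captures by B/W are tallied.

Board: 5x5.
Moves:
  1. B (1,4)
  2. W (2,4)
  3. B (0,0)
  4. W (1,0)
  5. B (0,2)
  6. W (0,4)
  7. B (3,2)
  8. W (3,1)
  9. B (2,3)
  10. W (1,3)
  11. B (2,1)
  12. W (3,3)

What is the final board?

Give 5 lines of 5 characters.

Move 1: B@(1,4) -> caps B=0 W=0
Move 2: W@(2,4) -> caps B=0 W=0
Move 3: B@(0,0) -> caps B=0 W=0
Move 4: W@(1,0) -> caps B=0 W=0
Move 5: B@(0,2) -> caps B=0 W=0
Move 6: W@(0,4) -> caps B=0 W=0
Move 7: B@(3,2) -> caps B=0 W=0
Move 8: W@(3,1) -> caps B=0 W=0
Move 9: B@(2,3) -> caps B=0 W=0
Move 10: W@(1,3) -> caps B=0 W=1
Move 11: B@(2,1) -> caps B=0 W=1
Move 12: W@(3,3) -> caps B=0 W=1

Answer: B.B.W
W..W.
.B.BW
.WBW.
.....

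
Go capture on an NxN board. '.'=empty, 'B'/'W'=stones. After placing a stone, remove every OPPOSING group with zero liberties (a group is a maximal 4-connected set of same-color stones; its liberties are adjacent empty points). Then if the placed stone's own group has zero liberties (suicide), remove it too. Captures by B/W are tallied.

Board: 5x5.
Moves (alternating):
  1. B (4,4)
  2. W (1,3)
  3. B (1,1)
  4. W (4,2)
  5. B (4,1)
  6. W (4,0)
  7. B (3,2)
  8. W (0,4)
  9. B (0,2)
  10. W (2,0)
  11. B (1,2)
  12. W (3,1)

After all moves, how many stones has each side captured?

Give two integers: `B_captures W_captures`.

Answer: 0 1

Derivation:
Move 1: B@(4,4) -> caps B=0 W=0
Move 2: W@(1,3) -> caps B=0 W=0
Move 3: B@(1,1) -> caps B=0 W=0
Move 4: W@(4,2) -> caps B=0 W=0
Move 5: B@(4,1) -> caps B=0 W=0
Move 6: W@(4,0) -> caps B=0 W=0
Move 7: B@(3,2) -> caps B=0 W=0
Move 8: W@(0,4) -> caps B=0 W=0
Move 9: B@(0,2) -> caps B=0 W=0
Move 10: W@(2,0) -> caps B=0 W=0
Move 11: B@(1,2) -> caps B=0 W=0
Move 12: W@(3,1) -> caps B=0 W=1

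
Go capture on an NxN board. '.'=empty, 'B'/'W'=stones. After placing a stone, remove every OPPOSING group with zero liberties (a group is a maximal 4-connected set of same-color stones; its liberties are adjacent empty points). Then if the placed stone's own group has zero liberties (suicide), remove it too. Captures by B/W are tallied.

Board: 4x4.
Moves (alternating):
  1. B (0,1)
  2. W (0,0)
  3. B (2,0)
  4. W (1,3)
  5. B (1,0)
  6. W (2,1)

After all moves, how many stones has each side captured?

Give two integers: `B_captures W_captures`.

Move 1: B@(0,1) -> caps B=0 W=0
Move 2: W@(0,0) -> caps B=0 W=0
Move 3: B@(2,0) -> caps B=0 W=0
Move 4: W@(1,3) -> caps B=0 W=0
Move 5: B@(1,0) -> caps B=1 W=0
Move 6: W@(2,1) -> caps B=1 W=0

Answer: 1 0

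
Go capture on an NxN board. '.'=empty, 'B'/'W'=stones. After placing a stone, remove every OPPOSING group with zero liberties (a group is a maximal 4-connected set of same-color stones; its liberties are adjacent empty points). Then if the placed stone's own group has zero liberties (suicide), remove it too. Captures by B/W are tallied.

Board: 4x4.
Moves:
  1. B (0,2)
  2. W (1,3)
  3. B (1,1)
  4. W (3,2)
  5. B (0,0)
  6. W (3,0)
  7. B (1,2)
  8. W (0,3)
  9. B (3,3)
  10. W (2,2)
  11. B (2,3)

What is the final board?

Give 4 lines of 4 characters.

Move 1: B@(0,2) -> caps B=0 W=0
Move 2: W@(1,3) -> caps B=0 W=0
Move 3: B@(1,1) -> caps B=0 W=0
Move 4: W@(3,2) -> caps B=0 W=0
Move 5: B@(0,0) -> caps B=0 W=0
Move 6: W@(3,0) -> caps B=0 W=0
Move 7: B@(1,2) -> caps B=0 W=0
Move 8: W@(0,3) -> caps B=0 W=0
Move 9: B@(3,3) -> caps B=0 W=0
Move 10: W@(2,2) -> caps B=0 W=0
Move 11: B@(2,3) -> caps B=2 W=0

Answer: B.B.
.BB.
..WB
W.WB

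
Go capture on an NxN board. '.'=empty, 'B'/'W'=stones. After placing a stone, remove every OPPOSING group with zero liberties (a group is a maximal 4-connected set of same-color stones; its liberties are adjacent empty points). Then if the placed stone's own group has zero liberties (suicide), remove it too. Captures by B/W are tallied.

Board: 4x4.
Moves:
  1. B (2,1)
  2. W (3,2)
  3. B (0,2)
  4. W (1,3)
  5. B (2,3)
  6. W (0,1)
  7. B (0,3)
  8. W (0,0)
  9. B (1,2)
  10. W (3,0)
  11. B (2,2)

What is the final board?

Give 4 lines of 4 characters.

Move 1: B@(2,1) -> caps B=0 W=0
Move 2: W@(3,2) -> caps B=0 W=0
Move 3: B@(0,2) -> caps B=0 W=0
Move 4: W@(1,3) -> caps B=0 W=0
Move 5: B@(2,3) -> caps B=0 W=0
Move 6: W@(0,1) -> caps B=0 W=0
Move 7: B@(0,3) -> caps B=0 W=0
Move 8: W@(0,0) -> caps B=0 W=0
Move 9: B@(1,2) -> caps B=1 W=0
Move 10: W@(3,0) -> caps B=1 W=0
Move 11: B@(2,2) -> caps B=1 W=0

Answer: WWBB
..B.
.BBB
W.W.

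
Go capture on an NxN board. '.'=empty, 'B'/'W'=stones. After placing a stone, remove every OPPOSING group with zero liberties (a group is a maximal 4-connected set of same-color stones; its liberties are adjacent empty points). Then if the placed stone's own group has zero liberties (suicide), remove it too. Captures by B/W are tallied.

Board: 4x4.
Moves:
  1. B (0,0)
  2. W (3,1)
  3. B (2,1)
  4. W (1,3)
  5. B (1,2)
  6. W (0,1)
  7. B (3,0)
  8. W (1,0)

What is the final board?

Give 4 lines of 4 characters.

Answer: .W..
W.BW
.B..
BW..

Derivation:
Move 1: B@(0,0) -> caps B=0 W=0
Move 2: W@(3,1) -> caps B=0 W=0
Move 3: B@(2,1) -> caps B=0 W=0
Move 4: W@(1,3) -> caps B=0 W=0
Move 5: B@(1,2) -> caps B=0 W=0
Move 6: W@(0,1) -> caps B=0 W=0
Move 7: B@(3,0) -> caps B=0 W=0
Move 8: W@(1,0) -> caps B=0 W=1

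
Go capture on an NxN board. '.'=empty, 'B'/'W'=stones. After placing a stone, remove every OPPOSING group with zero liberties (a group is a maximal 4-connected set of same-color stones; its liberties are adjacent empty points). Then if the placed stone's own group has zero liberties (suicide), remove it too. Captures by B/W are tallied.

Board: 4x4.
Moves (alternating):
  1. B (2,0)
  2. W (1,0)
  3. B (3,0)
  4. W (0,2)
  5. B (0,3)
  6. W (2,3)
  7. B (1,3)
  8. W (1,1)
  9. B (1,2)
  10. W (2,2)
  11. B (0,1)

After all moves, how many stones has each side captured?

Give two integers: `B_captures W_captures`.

Move 1: B@(2,0) -> caps B=0 W=0
Move 2: W@(1,0) -> caps B=0 W=0
Move 3: B@(3,0) -> caps B=0 W=0
Move 4: W@(0,2) -> caps B=0 W=0
Move 5: B@(0,3) -> caps B=0 W=0
Move 6: W@(2,3) -> caps B=0 W=0
Move 7: B@(1,3) -> caps B=0 W=0
Move 8: W@(1,1) -> caps B=0 W=0
Move 9: B@(1,2) -> caps B=0 W=0
Move 10: W@(2,2) -> caps B=0 W=3
Move 11: B@(0,1) -> caps B=0 W=3

Answer: 0 3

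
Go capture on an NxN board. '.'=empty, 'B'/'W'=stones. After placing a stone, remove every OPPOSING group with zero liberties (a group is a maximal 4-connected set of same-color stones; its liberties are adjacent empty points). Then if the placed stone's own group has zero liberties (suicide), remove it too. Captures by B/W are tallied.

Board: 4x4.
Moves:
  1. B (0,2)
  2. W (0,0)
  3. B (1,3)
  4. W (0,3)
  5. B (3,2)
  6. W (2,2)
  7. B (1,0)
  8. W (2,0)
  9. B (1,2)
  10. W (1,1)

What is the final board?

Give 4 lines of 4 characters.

Move 1: B@(0,2) -> caps B=0 W=0
Move 2: W@(0,0) -> caps B=0 W=0
Move 3: B@(1,3) -> caps B=0 W=0
Move 4: W@(0,3) -> caps B=0 W=0
Move 5: B@(3,2) -> caps B=0 W=0
Move 6: W@(2,2) -> caps B=0 W=0
Move 7: B@(1,0) -> caps B=0 W=0
Move 8: W@(2,0) -> caps B=0 W=0
Move 9: B@(1,2) -> caps B=0 W=0
Move 10: W@(1,1) -> caps B=0 W=1

Answer: W.B.
.WBB
W.W.
..B.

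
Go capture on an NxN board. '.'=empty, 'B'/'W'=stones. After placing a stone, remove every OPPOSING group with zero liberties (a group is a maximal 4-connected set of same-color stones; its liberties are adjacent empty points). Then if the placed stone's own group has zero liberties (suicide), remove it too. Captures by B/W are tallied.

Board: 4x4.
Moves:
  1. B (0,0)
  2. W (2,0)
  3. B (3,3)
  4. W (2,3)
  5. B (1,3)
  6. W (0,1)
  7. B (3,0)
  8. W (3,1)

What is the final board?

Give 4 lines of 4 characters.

Answer: BW..
...B
W..W
.W.B

Derivation:
Move 1: B@(0,0) -> caps B=0 W=0
Move 2: W@(2,0) -> caps B=0 W=0
Move 3: B@(3,3) -> caps B=0 W=0
Move 4: W@(2,3) -> caps B=0 W=0
Move 5: B@(1,3) -> caps B=0 W=0
Move 6: W@(0,1) -> caps B=0 W=0
Move 7: B@(3,0) -> caps B=0 W=0
Move 8: W@(3,1) -> caps B=0 W=1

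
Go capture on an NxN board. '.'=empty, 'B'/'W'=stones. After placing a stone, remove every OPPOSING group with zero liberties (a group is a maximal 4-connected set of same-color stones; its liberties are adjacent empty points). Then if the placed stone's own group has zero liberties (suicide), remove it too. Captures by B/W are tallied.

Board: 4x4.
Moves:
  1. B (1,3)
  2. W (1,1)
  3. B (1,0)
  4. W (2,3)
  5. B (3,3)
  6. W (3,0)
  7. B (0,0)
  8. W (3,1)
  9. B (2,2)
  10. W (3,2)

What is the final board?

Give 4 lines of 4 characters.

Move 1: B@(1,3) -> caps B=0 W=0
Move 2: W@(1,1) -> caps B=0 W=0
Move 3: B@(1,0) -> caps B=0 W=0
Move 4: W@(2,3) -> caps B=0 W=0
Move 5: B@(3,3) -> caps B=0 W=0
Move 6: W@(3,0) -> caps B=0 W=0
Move 7: B@(0,0) -> caps B=0 W=0
Move 8: W@(3,1) -> caps B=0 W=0
Move 9: B@(2,2) -> caps B=1 W=0
Move 10: W@(3,2) -> caps B=1 W=0

Answer: B...
BW.B
..B.
WWWB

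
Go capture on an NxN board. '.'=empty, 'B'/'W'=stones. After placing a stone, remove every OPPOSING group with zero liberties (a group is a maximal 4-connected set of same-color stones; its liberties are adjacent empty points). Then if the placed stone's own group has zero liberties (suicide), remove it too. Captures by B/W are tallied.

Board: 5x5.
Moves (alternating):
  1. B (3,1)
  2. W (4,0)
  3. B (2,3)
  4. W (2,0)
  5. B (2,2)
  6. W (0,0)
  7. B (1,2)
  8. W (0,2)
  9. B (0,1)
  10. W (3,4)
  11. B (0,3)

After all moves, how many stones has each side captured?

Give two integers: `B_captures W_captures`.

Move 1: B@(3,1) -> caps B=0 W=0
Move 2: W@(4,0) -> caps B=0 W=0
Move 3: B@(2,3) -> caps B=0 W=0
Move 4: W@(2,0) -> caps B=0 W=0
Move 5: B@(2,2) -> caps B=0 W=0
Move 6: W@(0,0) -> caps B=0 W=0
Move 7: B@(1,2) -> caps B=0 W=0
Move 8: W@(0,2) -> caps B=0 W=0
Move 9: B@(0,1) -> caps B=0 W=0
Move 10: W@(3,4) -> caps B=0 W=0
Move 11: B@(0,3) -> caps B=1 W=0

Answer: 1 0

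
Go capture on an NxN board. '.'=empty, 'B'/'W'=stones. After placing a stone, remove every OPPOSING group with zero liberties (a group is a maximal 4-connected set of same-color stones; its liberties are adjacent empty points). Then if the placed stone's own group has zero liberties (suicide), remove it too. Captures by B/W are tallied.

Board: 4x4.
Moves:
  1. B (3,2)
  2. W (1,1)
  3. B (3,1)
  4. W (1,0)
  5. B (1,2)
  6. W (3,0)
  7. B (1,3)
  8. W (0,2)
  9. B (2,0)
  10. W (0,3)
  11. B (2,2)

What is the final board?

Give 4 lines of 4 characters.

Move 1: B@(3,2) -> caps B=0 W=0
Move 2: W@(1,1) -> caps B=0 W=0
Move 3: B@(3,1) -> caps B=0 W=0
Move 4: W@(1,0) -> caps B=0 W=0
Move 5: B@(1,2) -> caps B=0 W=0
Move 6: W@(3,0) -> caps B=0 W=0
Move 7: B@(1,3) -> caps B=0 W=0
Move 8: W@(0,2) -> caps B=0 W=0
Move 9: B@(2,0) -> caps B=1 W=0
Move 10: W@(0,3) -> caps B=1 W=0
Move 11: B@(2,2) -> caps B=1 W=0

Answer: ..WW
WWBB
B.B.
.BB.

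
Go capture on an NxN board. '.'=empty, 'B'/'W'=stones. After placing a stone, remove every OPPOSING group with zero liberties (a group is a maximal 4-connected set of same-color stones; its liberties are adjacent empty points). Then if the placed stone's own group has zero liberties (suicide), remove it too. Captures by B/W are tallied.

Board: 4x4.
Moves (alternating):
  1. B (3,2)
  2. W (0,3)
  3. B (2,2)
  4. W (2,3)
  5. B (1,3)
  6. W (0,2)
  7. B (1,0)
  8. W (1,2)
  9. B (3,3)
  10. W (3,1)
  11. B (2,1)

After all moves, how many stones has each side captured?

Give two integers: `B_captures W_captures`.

Answer: 0 1

Derivation:
Move 1: B@(3,2) -> caps B=0 W=0
Move 2: W@(0,3) -> caps B=0 W=0
Move 3: B@(2,2) -> caps B=0 W=0
Move 4: W@(2,3) -> caps B=0 W=0
Move 5: B@(1,3) -> caps B=0 W=0
Move 6: W@(0,2) -> caps B=0 W=0
Move 7: B@(1,0) -> caps B=0 W=0
Move 8: W@(1,2) -> caps B=0 W=1
Move 9: B@(3,3) -> caps B=0 W=1
Move 10: W@(3,1) -> caps B=0 W=1
Move 11: B@(2,1) -> caps B=0 W=1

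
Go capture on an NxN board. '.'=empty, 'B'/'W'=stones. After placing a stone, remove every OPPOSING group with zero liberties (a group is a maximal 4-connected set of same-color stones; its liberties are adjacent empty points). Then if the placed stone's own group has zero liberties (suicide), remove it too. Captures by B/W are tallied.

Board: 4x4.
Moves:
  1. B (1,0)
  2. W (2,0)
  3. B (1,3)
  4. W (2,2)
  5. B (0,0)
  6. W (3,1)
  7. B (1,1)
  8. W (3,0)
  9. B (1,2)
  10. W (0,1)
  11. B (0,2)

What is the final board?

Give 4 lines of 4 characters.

Answer: B.B.
BBBB
W.W.
WW..

Derivation:
Move 1: B@(1,0) -> caps B=0 W=0
Move 2: W@(2,0) -> caps B=0 W=0
Move 3: B@(1,3) -> caps B=0 W=0
Move 4: W@(2,2) -> caps B=0 W=0
Move 5: B@(0,0) -> caps B=0 W=0
Move 6: W@(3,1) -> caps B=0 W=0
Move 7: B@(1,1) -> caps B=0 W=0
Move 8: W@(3,0) -> caps B=0 W=0
Move 9: B@(1,2) -> caps B=0 W=0
Move 10: W@(0,1) -> caps B=0 W=0
Move 11: B@(0,2) -> caps B=1 W=0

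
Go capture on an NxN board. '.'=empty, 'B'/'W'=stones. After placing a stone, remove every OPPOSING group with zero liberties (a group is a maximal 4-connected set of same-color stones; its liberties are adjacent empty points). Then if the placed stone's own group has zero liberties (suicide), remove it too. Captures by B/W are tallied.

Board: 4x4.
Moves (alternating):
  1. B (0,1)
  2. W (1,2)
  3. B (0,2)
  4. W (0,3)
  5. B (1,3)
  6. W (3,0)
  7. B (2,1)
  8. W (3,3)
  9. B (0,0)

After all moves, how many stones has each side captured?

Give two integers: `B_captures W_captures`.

Move 1: B@(0,1) -> caps B=0 W=0
Move 2: W@(1,2) -> caps B=0 W=0
Move 3: B@(0,2) -> caps B=0 W=0
Move 4: W@(0,3) -> caps B=0 W=0
Move 5: B@(1,3) -> caps B=1 W=0
Move 6: W@(3,0) -> caps B=1 W=0
Move 7: B@(2,1) -> caps B=1 W=0
Move 8: W@(3,3) -> caps B=1 W=0
Move 9: B@(0,0) -> caps B=1 W=0

Answer: 1 0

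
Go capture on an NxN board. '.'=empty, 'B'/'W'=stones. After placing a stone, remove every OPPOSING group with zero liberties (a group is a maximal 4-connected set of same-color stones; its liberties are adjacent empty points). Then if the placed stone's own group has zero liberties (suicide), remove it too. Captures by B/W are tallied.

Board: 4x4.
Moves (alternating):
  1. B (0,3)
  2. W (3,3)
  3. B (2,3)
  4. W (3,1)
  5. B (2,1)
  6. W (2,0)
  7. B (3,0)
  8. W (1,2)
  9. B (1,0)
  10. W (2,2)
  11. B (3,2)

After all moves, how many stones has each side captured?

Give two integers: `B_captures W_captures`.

Move 1: B@(0,3) -> caps B=0 W=0
Move 2: W@(3,3) -> caps B=0 W=0
Move 3: B@(2,3) -> caps B=0 W=0
Move 4: W@(3,1) -> caps B=0 W=0
Move 5: B@(2,1) -> caps B=0 W=0
Move 6: W@(2,0) -> caps B=0 W=0
Move 7: B@(3,0) -> caps B=0 W=0
Move 8: W@(1,2) -> caps B=0 W=0
Move 9: B@(1,0) -> caps B=0 W=0
Move 10: W@(2,2) -> caps B=0 W=0
Move 11: B@(3,2) -> caps B=1 W=0

Answer: 1 0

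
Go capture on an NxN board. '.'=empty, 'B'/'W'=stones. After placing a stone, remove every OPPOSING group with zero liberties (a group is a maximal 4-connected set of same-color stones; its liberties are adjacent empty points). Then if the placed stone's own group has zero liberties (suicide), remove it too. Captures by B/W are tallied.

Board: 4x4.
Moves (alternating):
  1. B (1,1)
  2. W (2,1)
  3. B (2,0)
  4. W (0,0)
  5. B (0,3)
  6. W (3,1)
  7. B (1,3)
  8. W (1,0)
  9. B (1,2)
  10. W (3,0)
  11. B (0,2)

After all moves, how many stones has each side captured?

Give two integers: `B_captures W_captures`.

Answer: 0 1

Derivation:
Move 1: B@(1,1) -> caps B=0 W=0
Move 2: W@(2,1) -> caps B=0 W=0
Move 3: B@(2,0) -> caps B=0 W=0
Move 4: W@(0,0) -> caps B=0 W=0
Move 5: B@(0,3) -> caps B=0 W=0
Move 6: W@(3,1) -> caps B=0 W=0
Move 7: B@(1,3) -> caps B=0 W=0
Move 8: W@(1,0) -> caps B=0 W=0
Move 9: B@(1,2) -> caps B=0 W=0
Move 10: W@(3,0) -> caps B=0 W=1
Move 11: B@(0,2) -> caps B=0 W=1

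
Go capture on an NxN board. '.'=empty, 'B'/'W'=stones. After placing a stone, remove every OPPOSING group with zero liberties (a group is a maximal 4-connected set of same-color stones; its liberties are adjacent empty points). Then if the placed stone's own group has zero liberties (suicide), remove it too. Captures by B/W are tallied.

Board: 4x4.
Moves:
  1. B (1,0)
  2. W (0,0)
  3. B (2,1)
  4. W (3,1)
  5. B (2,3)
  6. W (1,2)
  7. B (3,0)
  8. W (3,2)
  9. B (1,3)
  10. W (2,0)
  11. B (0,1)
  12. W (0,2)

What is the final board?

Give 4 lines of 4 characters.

Answer: .BW.
B.WB
WB.B
.WW.

Derivation:
Move 1: B@(1,0) -> caps B=0 W=0
Move 2: W@(0,0) -> caps B=0 W=0
Move 3: B@(2,1) -> caps B=0 W=0
Move 4: W@(3,1) -> caps B=0 W=0
Move 5: B@(2,3) -> caps B=0 W=0
Move 6: W@(1,2) -> caps B=0 W=0
Move 7: B@(3,0) -> caps B=0 W=0
Move 8: W@(3,2) -> caps B=0 W=0
Move 9: B@(1,3) -> caps B=0 W=0
Move 10: W@(2,0) -> caps B=0 W=1
Move 11: B@(0,1) -> caps B=1 W=1
Move 12: W@(0,2) -> caps B=1 W=1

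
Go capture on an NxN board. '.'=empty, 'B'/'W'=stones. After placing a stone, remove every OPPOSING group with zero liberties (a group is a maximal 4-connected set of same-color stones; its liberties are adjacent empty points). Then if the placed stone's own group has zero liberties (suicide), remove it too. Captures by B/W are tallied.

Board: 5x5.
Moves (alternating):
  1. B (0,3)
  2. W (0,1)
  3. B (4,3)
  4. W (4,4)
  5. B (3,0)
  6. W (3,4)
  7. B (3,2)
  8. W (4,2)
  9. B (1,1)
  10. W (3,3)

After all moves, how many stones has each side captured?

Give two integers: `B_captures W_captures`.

Move 1: B@(0,3) -> caps B=0 W=0
Move 2: W@(0,1) -> caps B=0 W=0
Move 3: B@(4,3) -> caps B=0 W=0
Move 4: W@(4,4) -> caps B=0 W=0
Move 5: B@(3,0) -> caps B=0 W=0
Move 6: W@(3,4) -> caps B=0 W=0
Move 7: B@(3,2) -> caps B=0 W=0
Move 8: W@(4,2) -> caps B=0 W=0
Move 9: B@(1,1) -> caps B=0 W=0
Move 10: W@(3,3) -> caps B=0 W=1

Answer: 0 1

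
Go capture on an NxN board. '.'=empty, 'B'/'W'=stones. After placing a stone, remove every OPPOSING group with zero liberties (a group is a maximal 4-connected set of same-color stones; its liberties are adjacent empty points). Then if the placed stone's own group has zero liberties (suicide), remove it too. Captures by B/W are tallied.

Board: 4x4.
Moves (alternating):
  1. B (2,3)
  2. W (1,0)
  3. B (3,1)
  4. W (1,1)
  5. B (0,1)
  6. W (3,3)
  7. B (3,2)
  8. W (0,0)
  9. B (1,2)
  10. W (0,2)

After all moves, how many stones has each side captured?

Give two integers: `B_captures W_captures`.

Answer: 1 1

Derivation:
Move 1: B@(2,3) -> caps B=0 W=0
Move 2: W@(1,0) -> caps B=0 W=0
Move 3: B@(3,1) -> caps B=0 W=0
Move 4: W@(1,1) -> caps B=0 W=0
Move 5: B@(0,1) -> caps B=0 W=0
Move 6: W@(3,3) -> caps B=0 W=0
Move 7: B@(3,2) -> caps B=1 W=0
Move 8: W@(0,0) -> caps B=1 W=0
Move 9: B@(1,2) -> caps B=1 W=0
Move 10: W@(0,2) -> caps B=1 W=1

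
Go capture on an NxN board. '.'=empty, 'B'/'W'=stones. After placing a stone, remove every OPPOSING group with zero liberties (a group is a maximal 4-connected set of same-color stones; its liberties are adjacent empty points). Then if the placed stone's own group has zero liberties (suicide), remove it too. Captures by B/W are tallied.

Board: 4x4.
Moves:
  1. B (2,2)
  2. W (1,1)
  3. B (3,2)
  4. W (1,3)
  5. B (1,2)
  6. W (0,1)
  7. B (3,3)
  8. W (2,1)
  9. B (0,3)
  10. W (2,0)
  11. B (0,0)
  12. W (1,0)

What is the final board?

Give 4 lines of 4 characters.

Answer: .W.B
WWBW
WWB.
..BB

Derivation:
Move 1: B@(2,2) -> caps B=0 W=0
Move 2: W@(1,1) -> caps B=0 W=0
Move 3: B@(3,2) -> caps B=0 W=0
Move 4: W@(1,3) -> caps B=0 W=0
Move 5: B@(1,2) -> caps B=0 W=0
Move 6: W@(0,1) -> caps B=0 W=0
Move 7: B@(3,3) -> caps B=0 W=0
Move 8: W@(2,1) -> caps B=0 W=0
Move 9: B@(0,3) -> caps B=0 W=0
Move 10: W@(2,0) -> caps B=0 W=0
Move 11: B@(0,0) -> caps B=0 W=0
Move 12: W@(1,0) -> caps B=0 W=1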